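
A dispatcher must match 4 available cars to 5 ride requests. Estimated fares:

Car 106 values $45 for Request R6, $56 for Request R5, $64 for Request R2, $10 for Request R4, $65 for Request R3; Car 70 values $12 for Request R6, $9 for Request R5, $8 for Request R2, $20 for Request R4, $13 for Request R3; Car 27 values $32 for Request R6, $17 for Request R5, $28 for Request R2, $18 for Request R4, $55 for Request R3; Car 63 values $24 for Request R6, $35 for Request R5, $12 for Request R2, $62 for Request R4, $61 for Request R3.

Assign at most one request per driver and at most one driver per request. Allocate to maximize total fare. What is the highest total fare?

Maximum total: $193

Optimal: Car 106→Request R2 ($64), Car 70→Request R6 ($12), Car 27→Request R3 ($55), Car 63→Request R4 ($62) — total 64+12+55+62 = $193.
Row-greedy (each driver in turn takes its best remaining request) gives $152, worse by 41.
Checked against all permutations: $193 is optimal.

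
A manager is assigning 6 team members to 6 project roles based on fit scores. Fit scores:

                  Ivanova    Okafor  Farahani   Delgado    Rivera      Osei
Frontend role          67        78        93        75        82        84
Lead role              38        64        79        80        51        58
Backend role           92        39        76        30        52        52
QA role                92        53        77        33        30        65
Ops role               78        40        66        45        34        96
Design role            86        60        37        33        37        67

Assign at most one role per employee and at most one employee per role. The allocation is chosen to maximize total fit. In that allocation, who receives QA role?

Farahani receives QA role.

Optimal: Ivanova→Backend role (92 pts), Okafor→Design role (60 pts), Farahani→QA role (77 pts), Delgado→Lead role (80 pts), Rivera→Frontend role (82 pts), Osei→Ops role (96 pts) — total 92+60+77+80+82+96 = 487 pts.
Column-greedy (each role in turn goes to its best remaining employee) gives 407 pts, worse by 80.
Next-best assignment: Ivanova→QA role, Okafor→Design role, Farahani→Backend role, Delgado→Lead role, Rivera→Frontend role, Osei→Ops role = 486 pts.
Swapping Rivera↔Osei (Rivera→Ops role 34 pts, Osei→Frontend role 84 pts) loses 60.
Farahani's own top role is Frontend role (93 pts), but forcing Farahani→Frontend role and reassigning the rest optimally gives only 473 pts — worse by 14.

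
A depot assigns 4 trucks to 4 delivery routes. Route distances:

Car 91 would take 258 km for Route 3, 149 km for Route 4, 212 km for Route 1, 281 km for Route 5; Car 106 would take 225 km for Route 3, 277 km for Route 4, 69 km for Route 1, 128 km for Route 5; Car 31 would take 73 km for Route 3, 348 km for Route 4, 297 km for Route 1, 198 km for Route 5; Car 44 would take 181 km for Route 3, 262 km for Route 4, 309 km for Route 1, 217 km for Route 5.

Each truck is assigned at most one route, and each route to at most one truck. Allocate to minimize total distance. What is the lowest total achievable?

Min total: 508 km

This is the linear assignment problem.
Optimal: Car 91→Route 4 (149 km), Car 106→Route 1 (69 km), Car 31→Route 3 (73 km), Car 44→Route 5 (217 km) — total 149+69+73+217 = 508 km.
Swapping Car 31↔Car 106 (Car 31→Route 1 297 km, Car 106→Route 3 225 km) adds 380.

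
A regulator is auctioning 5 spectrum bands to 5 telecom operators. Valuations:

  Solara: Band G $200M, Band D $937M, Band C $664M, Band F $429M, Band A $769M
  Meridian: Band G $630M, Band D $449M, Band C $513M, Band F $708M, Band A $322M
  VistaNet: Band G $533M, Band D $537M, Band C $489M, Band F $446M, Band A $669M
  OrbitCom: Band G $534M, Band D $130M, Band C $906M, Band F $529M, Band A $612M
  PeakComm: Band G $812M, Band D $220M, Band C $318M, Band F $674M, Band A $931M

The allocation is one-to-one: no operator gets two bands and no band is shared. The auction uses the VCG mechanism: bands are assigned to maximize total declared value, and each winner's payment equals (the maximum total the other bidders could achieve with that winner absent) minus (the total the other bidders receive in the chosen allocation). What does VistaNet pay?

Efficient allocation: Solara→Band D ($937M), Meridian→Band F ($708M), VistaNet→Band A ($669M), OrbitCom→Band C ($906M), PeakComm→Band G ($812M); total welfare W = $4032M.
VistaNet receives Band A at value $669M, so the others get W − 669 = $3363M.
Without VistaNet: best allocation of the remaining 4 bidders over all 5 bands is Solara→Band D ($937M), Meridian→Band F ($708M), OrbitCom→Band C ($906M), PeakComm→Band A ($931M), total $3482M.
VCG payment = (others' best without VistaNet) − (others' welfare with VistaNet) = 3482 − 3363 = $119M.

VistaNet pays $119M.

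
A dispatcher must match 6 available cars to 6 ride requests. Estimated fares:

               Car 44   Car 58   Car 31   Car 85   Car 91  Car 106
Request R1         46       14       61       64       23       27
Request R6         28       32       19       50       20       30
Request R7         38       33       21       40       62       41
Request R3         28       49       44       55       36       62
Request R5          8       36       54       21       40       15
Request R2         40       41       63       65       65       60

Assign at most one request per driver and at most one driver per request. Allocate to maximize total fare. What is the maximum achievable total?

Treat this as an assignment problem: match each driver to one request.
Optimal: Car 44→Request R1 ($46), Car 58→Request R6 ($32), Car 31→Request R5 ($54), Car 85→Request R2 ($65), Car 91→Request R7 ($62), Car 106→Request R3 ($62) — total 46+32+54+65+62+62 = $321.
No other one-to-one assignment exceeds $321.

Max total: $321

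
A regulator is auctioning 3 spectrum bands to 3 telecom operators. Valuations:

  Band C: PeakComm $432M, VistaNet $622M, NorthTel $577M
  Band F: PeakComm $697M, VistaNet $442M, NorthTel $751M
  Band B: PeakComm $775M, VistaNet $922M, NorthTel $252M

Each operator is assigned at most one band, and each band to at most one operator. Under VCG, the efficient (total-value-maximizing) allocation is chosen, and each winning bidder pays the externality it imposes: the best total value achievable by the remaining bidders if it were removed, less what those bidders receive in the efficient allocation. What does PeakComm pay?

Efficient allocation: PeakComm→Band F ($697M), VistaNet→Band B ($922M), NorthTel→Band C ($577M); total welfare W = $2196M.
PeakComm receives Band F at value $697M, so the others get W − 697 = $1499M.
Without PeakComm: best allocation of the remaining 2 bidders over all 3 bands is VistaNet→Band B ($922M), NorthTel→Band F ($751M), total $1673M.
VCG payment = (others' best without PeakComm) − (others' welfare with PeakComm) = 1673 − 1499 = $174M.

PeakComm pays $174M.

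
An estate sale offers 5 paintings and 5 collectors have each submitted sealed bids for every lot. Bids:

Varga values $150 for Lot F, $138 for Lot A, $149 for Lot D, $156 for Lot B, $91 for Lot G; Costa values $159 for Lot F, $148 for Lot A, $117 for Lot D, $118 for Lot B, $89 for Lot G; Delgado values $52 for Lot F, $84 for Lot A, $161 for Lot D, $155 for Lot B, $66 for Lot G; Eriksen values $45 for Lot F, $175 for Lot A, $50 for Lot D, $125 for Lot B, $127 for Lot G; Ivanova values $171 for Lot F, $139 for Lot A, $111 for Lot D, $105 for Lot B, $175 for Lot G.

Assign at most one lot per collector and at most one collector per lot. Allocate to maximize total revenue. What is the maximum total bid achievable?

Optimal: Varga→Lot B ($156), Costa→Lot F ($159), Delgado→Lot D ($161), Eriksen→Lot A ($175), Ivanova→Lot G ($175) — total 156+159+161+175+175 = $826.
Column-greedy (each lot in turn goes to its best remaining collector) gives $752, worse by 74.
Next-best assignment: Varga→Lot D, Costa→Lot F, Delgado→Lot B, Eriksen→Lot A, Ivanova→Lot G = $813.
Checked against all permutations: $826 is optimal.

Maximum total: $826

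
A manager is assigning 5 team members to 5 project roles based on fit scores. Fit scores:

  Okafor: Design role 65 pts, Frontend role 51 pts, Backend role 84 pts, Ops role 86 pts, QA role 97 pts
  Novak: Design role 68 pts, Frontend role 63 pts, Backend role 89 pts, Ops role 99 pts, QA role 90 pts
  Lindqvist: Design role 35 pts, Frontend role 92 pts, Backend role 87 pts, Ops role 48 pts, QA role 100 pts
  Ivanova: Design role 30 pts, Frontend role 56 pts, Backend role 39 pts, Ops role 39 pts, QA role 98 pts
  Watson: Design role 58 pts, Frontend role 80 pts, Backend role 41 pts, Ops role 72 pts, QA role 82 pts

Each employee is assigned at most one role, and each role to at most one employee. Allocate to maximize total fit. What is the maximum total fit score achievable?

Max total: 431 pts

Optimal: Okafor→Backend role (84 pts), Novak→Ops role (99 pts), Lindqvist→Frontend role (92 pts), Ivanova→QA role (98 pts), Watson→Design role (58 pts) — total 84+99+92+98+58 = 431 pts.
Next-best assignment: Okafor→Design role, Novak→Ops role, Lindqvist→Backend role, Ivanova→QA role, Watson→Frontend role = 429 pts.
Swapping Lindqvist↔Ivanova (Lindqvist→QA role 100 pts, Ivanova→Frontend role 56 pts) loses 34.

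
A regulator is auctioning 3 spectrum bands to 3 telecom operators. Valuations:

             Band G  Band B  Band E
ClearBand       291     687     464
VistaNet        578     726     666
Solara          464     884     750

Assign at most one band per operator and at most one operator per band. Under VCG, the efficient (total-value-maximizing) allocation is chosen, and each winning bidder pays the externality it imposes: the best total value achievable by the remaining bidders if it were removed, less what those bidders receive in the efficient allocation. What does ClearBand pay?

ClearBand pays $222M.

Efficient allocation: ClearBand→Band B ($687M), VistaNet→Band G ($578M), Solara→Band E ($750M); total welfare W = $2015M.
ClearBand receives Band B at value $687M, so the others get W − 687 = $1328M.
Without ClearBand: best allocation of the remaining 2 bidders over all 3 bands is VistaNet→Band E ($666M), Solara→Band B ($884M), total $1550M.
VCG payment = (others' best without ClearBand) − (others' welfare with ClearBand) = 1550 − 1328 = $222M.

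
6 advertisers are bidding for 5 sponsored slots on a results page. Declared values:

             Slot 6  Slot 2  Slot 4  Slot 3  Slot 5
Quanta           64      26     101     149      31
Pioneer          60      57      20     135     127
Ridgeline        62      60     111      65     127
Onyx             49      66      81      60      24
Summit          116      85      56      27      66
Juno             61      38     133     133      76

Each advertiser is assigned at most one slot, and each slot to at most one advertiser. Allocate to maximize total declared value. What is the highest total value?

Optimal: Summit→Slot 6 ($116), Onyx→Slot 2 ($66), Juno→Slot 4 ($133), Quanta→Slot 3 ($149), Pioneer→Slot 5 ($127) — total 116+66+133+149+127 = $591.
Row-greedy (each advertiser in turn takes its best remaining slot) gives $569, worse by 22.
Swapping Onyx↔Summit (Onyx→Slot 6 $49, Summit→Slot 2 $85) loses 48.
No other one-to-one assignment exceeds $591.

Max total: $591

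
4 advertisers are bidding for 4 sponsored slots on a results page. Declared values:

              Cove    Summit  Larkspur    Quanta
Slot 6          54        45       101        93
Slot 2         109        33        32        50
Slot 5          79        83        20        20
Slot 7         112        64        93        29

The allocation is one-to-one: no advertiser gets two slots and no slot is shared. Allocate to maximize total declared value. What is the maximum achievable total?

Maximum total: $378

Optimal: Cove→Slot 2 ($109), Summit→Slot 5 ($83), Larkspur→Slot 7 ($93), Quanta→Slot 6 ($93) — total 109+83+93+93 = $378.
Max-entry greedy (repeatedly take the single best remaining cell) gives $346, worse by 32.
Next-best assignment: Cove→Slot 7, Summit→Slot 5, Larkspur→Slot 6, Quanta→Slot 2 = $346.
No other one-to-one assignment exceeds $378.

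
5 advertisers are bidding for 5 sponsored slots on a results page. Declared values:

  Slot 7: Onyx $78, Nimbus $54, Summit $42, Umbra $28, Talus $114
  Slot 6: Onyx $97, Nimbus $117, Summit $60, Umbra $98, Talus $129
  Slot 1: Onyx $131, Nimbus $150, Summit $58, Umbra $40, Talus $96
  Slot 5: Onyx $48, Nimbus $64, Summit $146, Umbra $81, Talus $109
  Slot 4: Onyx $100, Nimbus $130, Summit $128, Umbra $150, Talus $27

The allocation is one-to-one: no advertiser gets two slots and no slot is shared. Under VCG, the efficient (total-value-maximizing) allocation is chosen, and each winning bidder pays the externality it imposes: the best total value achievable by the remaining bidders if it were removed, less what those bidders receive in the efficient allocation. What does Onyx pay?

Onyx pays $48.

Efficient allocation: Onyx→Slot 1 ($131), Nimbus→Slot 6 ($117), Summit→Slot 5 ($146), Umbra→Slot 4 ($150), Talus→Slot 7 ($114); total welfare W = $658.
Onyx receives Slot 1 at value $131, so the others get W − 131 = $527.
Without Onyx: best allocation of the remaining 4 bidders over all 5 slots is Nimbus→Slot 1 ($150), Summit→Slot 5 ($146), Umbra→Slot 4 ($150), Talus→Slot 6 ($129), total $575.
VCG payment = (others' best without Onyx) − (others' welfare with Onyx) = 575 − 527 = $48.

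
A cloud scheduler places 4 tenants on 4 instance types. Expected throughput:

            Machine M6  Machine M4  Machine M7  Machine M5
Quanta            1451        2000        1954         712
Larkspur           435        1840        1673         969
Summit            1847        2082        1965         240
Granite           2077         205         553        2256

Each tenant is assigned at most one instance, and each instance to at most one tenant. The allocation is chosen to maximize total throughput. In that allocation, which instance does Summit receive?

Optimal: Quanta→Machine M7 (1954 ops/s), Larkspur→Machine M4 (1840 ops/s), Summit→Machine M6 (1847 ops/s), Granite→Machine M5 (2256 ops/s) — total 1954+1840+1847+2256 = 7897 ops/s.
Max-entry greedy (repeatedly take the single best remaining cell) gives 6727 ops/s, worse by 1170.
Next-best assignment: Quanta→Machine M4, Larkspur→Machine M7, Summit→Machine M6, Granite→Machine M5 = 7776 ops/s.
Every other assignment is strictly worse.
Summit's own top instance is Machine M4 (2082 ops/s), but forcing Summit→Machine M4 and reassigning the rest optimally gives only 7462 ops/s — worse by 435.

Summit receives Machine M6.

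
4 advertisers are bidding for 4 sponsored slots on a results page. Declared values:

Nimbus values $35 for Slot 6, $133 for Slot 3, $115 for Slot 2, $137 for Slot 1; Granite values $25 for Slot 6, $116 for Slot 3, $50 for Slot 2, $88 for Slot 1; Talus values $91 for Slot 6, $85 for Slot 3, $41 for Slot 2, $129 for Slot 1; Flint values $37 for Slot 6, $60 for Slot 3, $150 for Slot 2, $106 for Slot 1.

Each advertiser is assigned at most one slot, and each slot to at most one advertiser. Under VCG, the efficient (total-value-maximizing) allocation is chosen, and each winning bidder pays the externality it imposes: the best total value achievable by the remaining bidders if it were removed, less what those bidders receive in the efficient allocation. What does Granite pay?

Efficient allocation: Nimbus→Slot 1 ($137), Granite→Slot 3 ($116), Talus→Slot 6 ($91), Flint→Slot 2 ($150); total welfare W = $494.
Granite receives Slot 3 at value $116, so the others get W − 116 = $378.
Without Granite: best allocation of the remaining 3 bidders over all 4 slots is Nimbus→Slot 3 ($133), Talus→Slot 1 ($129), Flint→Slot 2 ($150), total $412.
VCG payment = (others' best without Granite) − (others' welfare with Granite) = 412 − 378 = $34.

Granite pays $34.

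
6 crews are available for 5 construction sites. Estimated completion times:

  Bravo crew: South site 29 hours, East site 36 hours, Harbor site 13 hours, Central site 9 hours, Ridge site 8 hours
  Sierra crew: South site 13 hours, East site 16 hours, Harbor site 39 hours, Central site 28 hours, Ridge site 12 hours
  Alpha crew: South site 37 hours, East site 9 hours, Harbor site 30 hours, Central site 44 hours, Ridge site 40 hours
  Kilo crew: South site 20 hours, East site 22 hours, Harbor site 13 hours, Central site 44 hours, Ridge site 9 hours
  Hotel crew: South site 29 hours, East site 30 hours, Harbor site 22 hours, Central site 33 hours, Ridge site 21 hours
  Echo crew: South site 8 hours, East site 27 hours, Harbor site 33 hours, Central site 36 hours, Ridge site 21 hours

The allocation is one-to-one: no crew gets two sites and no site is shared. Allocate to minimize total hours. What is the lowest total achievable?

Optimal: Echo crew→South site (8 hours), Alpha crew→East site (9 hours), Kilo crew→Harbor site (13 hours), Bravo crew→Central site (9 hours), Sierra crew→Ridge site (12 hours) — total 8+9+13+9+12 = 51 hours.
Min-entry greedy (repeatedly take the single cheapest remaining cell) gives 66 hours, worse by 15.
Next-best assignment: Echo crew→South site, Alpha crew→East site, Hotel crew→Harbor site, Bravo crew→Central site, Kilo crew→Ridge site = 57 hours.

Minimum total: 51 hours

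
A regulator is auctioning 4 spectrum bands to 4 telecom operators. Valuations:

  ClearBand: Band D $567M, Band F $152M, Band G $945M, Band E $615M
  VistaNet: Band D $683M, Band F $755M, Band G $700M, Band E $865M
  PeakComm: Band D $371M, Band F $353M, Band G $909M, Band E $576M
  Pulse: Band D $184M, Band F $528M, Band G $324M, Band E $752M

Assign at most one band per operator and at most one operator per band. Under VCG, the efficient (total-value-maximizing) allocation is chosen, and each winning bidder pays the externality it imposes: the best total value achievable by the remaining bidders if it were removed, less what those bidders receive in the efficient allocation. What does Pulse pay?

Efficient allocation: ClearBand→Band D ($567M), VistaNet→Band F ($755M), PeakComm→Band G ($909M), Pulse→Band E ($752M); total welfare W = $2983M.
Pulse receives Band E at value $752M, so the others get W − 752 = $2231M.
Without Pulse: best allocation of the remaining 3 bidders over all 4 bands is ClearBand→Band D ($567M), VistaNet→Band E ($865M), PeakComm→Band G ($909M), total $2341M.
VCG payment = (others' best without Pulse) − (others' welfare with Pulse) = 2341 − 2231 = $110M.

Pulse pays $110M.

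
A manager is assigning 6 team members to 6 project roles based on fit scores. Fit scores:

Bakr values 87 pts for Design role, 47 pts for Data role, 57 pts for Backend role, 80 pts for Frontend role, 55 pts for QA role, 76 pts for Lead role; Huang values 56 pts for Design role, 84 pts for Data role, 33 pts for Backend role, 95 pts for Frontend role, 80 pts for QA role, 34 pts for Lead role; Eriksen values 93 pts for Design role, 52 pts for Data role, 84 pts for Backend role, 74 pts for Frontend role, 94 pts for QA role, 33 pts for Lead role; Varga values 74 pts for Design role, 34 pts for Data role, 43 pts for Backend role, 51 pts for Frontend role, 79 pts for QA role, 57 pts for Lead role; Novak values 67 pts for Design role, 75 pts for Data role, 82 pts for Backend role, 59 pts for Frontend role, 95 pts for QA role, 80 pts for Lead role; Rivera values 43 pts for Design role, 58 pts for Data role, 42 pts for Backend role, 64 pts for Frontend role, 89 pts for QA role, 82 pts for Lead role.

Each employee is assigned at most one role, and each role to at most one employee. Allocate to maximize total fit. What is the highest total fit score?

Max total: 502 pts

This is a one-to-one assignment (maximum-weight bipartite matching).
Optimal: Bakr→Design role (87 pts), Huang→Frontend role (95 pts), Eriksen→Backend role (84 pts), Varga→QA role (79 pts), Novak→Data role (75 pts), Rivera→Lead role (82 pts) — total 87+95+84+79+75+82 = 502 pts.
Row-greedy (each employee in turn takes its best remaining role) gives 473 pts, worse by 29.
Swapping Varga↔Huang (Varga→Frontend role 51 pts, Huang→QA role 80 pts) loses 43.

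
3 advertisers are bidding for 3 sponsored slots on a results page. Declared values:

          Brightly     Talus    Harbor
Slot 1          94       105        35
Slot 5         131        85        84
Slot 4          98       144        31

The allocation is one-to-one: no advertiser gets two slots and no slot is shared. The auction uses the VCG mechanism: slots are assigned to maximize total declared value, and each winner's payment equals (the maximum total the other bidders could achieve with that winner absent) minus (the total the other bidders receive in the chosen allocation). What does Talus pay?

Talus pays $4.

Efficient allocation: Brightly→Slot 1 ($94), Talus→Slot 4 ($144), Harbor→Slot 5 ($84); total welfare W = $322.
Talus receives Slot 4 at value $144, so the others get W − 144 = $178.
Without Talus: best allocation of the remaining 2 bidders over all 3 slots is Brightly→Slot 4 ($98), Harbor→Slot 5 ($84), total $182.
VCG payment = (others' best without Talus) − (others' welfare with Talus) = 182 − 178 = $4.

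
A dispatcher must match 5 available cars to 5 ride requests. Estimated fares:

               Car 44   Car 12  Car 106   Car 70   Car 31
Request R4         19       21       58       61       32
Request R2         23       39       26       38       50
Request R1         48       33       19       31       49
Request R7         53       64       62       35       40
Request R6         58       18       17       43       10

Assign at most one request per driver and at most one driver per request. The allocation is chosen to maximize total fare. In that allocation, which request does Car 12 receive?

Optimal: Car 44→Request R6 ($58), Car 12→Request R2 ($39), Car 106→Request R7 ($62), Car 70→Request R4 ($61), Car 31→Request R1 ($49) — total 58+39+62+61+49 = $269.
Column-greedy (each request in turn goes to its best remaining driver) gives $240, worse by 29.
Next-best assignment: Car 44→Request R6, Car 12→Request R7, Car 106→Request R4, Car 70→Request R2, Car 31→Request R1 = $267.
Swapping Car 12↔Car 44 (Car 12→Request R6 $18, Car 44→Request R2 $23) loses 56.
Every other assignment is strictly worse.
Car 12's own top request is Request R7 ($64), but forcing Car 12→Request R7 and reassigning the rest optimally gives only $267 — worse by 2.

Car 12 receives Request R2.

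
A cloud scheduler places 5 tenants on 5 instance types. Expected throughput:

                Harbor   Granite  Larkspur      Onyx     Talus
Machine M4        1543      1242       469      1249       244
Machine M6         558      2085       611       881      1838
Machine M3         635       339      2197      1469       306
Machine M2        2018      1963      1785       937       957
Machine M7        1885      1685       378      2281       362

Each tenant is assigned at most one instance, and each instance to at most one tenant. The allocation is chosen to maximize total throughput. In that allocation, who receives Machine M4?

Harbor receives Machine M4.

Treat this as an assignment problem: match each tenant to one instance.
Optimal: Harbor→Machine M4 (1543 ops/s), Granite→Machine M2 (1963 ops/s), Larkspur→Machine M3 (2197 ops/s), Onyx→Machine M7 (2281 ops/s), Talus→Machine M6 (1838 ops/s) — total 1543+1963+2197+2281+1838 = 9822 ops/s.
Row-greedy (each tenant in turn takes its best remaining instance) gives 8825 ops/s, worse by 997.
Next-best assignment: Harbor→Machine M2, Granite→Machine M4, Larkspur→Machine M3, Onyx→Machine M7, Talus→Machine M6 = 9576 ops/s.
Harbor's own top instance is Machine M2 (2018 ops/s), but forcing Harbor→Machine M2 and reassigning the rest optimally gives only 9576 ops/s — worse by 246.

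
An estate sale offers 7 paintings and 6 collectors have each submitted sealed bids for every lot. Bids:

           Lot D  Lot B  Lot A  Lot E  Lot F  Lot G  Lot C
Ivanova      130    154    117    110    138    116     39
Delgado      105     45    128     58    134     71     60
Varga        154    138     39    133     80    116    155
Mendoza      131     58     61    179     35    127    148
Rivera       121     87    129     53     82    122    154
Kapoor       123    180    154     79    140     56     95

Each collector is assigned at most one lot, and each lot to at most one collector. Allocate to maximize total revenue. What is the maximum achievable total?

Optimal: Ivanova→Lot F ($138), Delgado→Lot A ($128), Varga→Lot D ($154), Mendoza→Lot E ($179), Rivera→Lot C ($154), Kapoor→Lot B ($180) — total 138+128+154+179+154+180 = $933.
Row-greedy (each collector in turn takes its best remaining lot) gives $874, worse by 59.

Max total: $933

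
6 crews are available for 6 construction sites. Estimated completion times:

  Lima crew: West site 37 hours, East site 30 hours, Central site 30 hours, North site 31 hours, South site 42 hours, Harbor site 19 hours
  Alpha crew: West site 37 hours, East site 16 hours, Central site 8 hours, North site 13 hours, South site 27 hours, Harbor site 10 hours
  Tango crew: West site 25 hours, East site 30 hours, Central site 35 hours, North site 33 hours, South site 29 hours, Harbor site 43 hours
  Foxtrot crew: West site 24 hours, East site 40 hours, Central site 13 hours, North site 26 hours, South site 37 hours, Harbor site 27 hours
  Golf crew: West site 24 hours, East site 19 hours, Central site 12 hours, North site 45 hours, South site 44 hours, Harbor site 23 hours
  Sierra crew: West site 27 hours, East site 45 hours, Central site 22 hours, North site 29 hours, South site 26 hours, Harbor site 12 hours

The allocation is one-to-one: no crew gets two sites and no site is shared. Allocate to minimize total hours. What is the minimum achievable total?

Treat this as an assignment problem: match each crew to one site.
Optimal: Lima crew→Harbor site (19 hours), Alpha crew→North site (13 hours), Tango crew→West site (25 hours), Foxtrot crew→Central site (13 hours), Golf crew→East site (19 hours), Sierra crew→South site (26 hours) — total 19+13+25+13+19+26 = 115 hours.
Min-entry greedy (repeatedly take the single cheapest remaining cell) gives 123 hours, worse by 8.

Minimum total: 115 hours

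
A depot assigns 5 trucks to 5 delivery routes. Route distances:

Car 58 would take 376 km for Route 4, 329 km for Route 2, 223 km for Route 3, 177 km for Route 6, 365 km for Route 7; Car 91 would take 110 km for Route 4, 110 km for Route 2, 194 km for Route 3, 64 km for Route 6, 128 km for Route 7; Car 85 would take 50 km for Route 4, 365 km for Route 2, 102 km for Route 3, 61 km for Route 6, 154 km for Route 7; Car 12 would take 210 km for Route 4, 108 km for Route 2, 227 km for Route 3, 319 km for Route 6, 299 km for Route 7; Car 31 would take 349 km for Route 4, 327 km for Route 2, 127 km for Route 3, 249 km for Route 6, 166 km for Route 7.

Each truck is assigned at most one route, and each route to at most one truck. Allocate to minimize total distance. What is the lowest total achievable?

Min total: 590 km

Optimal: Car 58→Route 6 (177 km), Car 91→Route 7 (128 km), Car 85→Route 4 (50 km), Car 12→Route 2 (108 km), Car 31→Route 3 (127 km) — total 177+128+50+108+127 = 590 km.
Min-entry greedy (repeatedly take the single cheapest remaining cell) gives 714 km, worse by 124.
Next-best assignment: Car 58→Route 3, Car 91→Route 6, Car 85→Route 4, Car 12→Route 2, Car 31→Route 7 = 611 km.
Swapping Car 85↔Car 58 (Car 85→Route 6 61 km, Car 58→Route 4 376 km) adds 210.
No other one-to-one assignment undercuts 590 km.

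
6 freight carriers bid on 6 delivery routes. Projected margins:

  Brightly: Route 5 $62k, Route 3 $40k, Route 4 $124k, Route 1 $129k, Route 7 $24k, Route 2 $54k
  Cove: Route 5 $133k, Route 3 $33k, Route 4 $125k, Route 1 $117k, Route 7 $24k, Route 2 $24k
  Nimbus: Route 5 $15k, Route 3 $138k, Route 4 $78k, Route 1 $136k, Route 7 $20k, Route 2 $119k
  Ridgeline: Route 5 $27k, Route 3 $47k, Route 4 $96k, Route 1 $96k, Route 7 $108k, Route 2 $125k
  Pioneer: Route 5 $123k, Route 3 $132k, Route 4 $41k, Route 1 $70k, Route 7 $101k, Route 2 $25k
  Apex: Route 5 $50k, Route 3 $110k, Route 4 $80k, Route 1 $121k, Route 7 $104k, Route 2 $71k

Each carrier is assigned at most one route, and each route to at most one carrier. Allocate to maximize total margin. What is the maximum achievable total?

Treat this as an assignment problem: match each carrier to one route.
Optimal: Brightly→Route 4 ($124k), Cove→Route 5 ($133k), Nimbus→Route 1 ($136k), Ridgeline→Route 2 ($125k), Pioneer→Route 3 ($132k), Apex→Route 7 ($104k) — total 124+133+136+125+132+104 = $754k.
Row-greedy (each carrier in turn takes its best remaining route) gives $706k, worse by 48.
Next-best assignment: Brightly→Route 1, Cove→Route 4, Nimbus→Route 3, Ridgeline→Route 2, Pioneer→Route 5, Apex→Route 7 = $744k.
Checked against all permutations: $754k is optimal.

Max total: $754k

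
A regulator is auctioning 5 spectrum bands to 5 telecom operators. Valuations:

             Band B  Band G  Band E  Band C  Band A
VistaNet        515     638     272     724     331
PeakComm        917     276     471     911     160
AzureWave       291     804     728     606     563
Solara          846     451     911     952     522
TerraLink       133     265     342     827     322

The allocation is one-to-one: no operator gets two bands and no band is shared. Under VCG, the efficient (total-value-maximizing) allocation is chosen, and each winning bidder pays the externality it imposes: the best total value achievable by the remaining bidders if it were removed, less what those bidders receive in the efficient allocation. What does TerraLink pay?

TerraLink pays $327M.

Efficient allocation: VistaNet→Band G ($638M), PeakComm→Band B ($917M), AzureWave→Band A ($563M), Solara→Band E ($911M), TerraLink→Band C ($827M); total welfare W = $3856M.
TerraLink receives Band C at value $827M, so the others get W − 827 = $3029M.
Without TerraLink: best allocation of the remaining 4 bidders over all 5 bands is VistaNet→Band C ($724M), PeakComm→Band B ($917M), AzureWave→Band G ($804M), Solara→Band E ($911M), total $3356M.
VCG payment = (others' best without TerraLink) − (others' welfare with TerraLink) = 3356 − 3029 = $327M.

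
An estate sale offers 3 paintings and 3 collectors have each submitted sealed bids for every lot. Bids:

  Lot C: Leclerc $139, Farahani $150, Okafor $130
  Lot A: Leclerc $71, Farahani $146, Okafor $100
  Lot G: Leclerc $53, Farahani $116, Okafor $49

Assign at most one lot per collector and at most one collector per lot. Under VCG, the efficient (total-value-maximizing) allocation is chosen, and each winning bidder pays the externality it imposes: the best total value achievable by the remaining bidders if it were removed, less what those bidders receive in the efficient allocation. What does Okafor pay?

Efficient allocation: Leclerc→Lot C ($139), Farahani→Lot G ($116), Okafor→Lot A ($100); total welfare W = $355.
Okafor receives Lot A at value $100, so the others get W − 100 = $255.
Without Okafor: best allocation of the remaining 2 bidders over all 3 lots is Leclerc→Lot C ($139), Farahani→Lot A ($146), total $285.
VCG payment = (others' best without Okafor) − (others' welfare with Okafor) = 285 − 255 = $30.

Okafor pays $30.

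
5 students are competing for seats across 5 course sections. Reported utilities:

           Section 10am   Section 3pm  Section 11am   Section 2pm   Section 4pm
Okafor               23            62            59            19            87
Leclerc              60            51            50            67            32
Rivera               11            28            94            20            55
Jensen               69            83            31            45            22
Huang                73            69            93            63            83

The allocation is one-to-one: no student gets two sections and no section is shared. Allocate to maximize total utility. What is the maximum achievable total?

Maximum total: 404 points

Optimal: Okafor→Section 4pm (87 points), Leclerc→Section 2pm (67 points), Rivera→Section 11am (94 points), Jensen→Section 3pm (83 points), Huang→Section 10am (73 points) — total 87+67+94+83+73 = 404 points.
Next-best assignment: Okafor→Section 4pm, Leclerc→Section 10am, Rivera→Section 11am, Jensen→Section 3pm, Huang→Section 2pm = 387 points.
Swapping Leclerc↔Okafor (Leclerc→Section 4pm 32 points, Okafor→Section 2pm 19 points) loses 103.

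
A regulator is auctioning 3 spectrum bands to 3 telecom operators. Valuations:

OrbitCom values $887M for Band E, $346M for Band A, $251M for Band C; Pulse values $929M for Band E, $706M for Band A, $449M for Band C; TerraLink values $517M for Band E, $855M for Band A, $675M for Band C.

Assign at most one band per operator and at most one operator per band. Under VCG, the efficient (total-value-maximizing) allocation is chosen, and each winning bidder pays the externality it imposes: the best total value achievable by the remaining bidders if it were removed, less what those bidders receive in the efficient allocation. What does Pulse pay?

Efficient allocation: OrbitCom→Band E ($887M), Pulse→Band A ($706M), TerraLink→Band C ($675M); total welfare W = $2268M.
Pulse receives Band A at value $706M, so the others get W − 706 = $1562M.
Without Pulse: best allocation of the remaining 2 bidders over all 3 bands is OrbitCom→Band E ($887M), TerraLink→Band A ($855M), total $1742M.
VCG payment = (others' best without Pulse) − (others' welfare with Pulse) = 1742 − 1562 = $180M.

Pulse pays $180M.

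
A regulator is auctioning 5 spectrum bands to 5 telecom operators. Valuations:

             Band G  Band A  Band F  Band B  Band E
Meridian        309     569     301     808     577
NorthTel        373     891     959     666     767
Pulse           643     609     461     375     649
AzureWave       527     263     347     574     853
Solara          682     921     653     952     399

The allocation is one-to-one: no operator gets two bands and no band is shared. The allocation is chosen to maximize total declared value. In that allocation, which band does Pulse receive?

Optimal: Meridian→Band B ($808M), NorthTel→Band F ($959M), Pulse→Band G ($643M), AzureWave→Band E ($853M), Solara→Band A ($921M) — total 808+959+643+853+921 = $4184M.
Row-greedy (each operator in turn takes its best remaining band) gives $3864M, worse by 320.
No other one-to-one assignment exceeds $4184M.
Pulse's own top band is Band E ($649M), but forcing Pulse→Band E and reassigning the rest optimally gives only $3864M — worse by 320.

Pulse receives Band G.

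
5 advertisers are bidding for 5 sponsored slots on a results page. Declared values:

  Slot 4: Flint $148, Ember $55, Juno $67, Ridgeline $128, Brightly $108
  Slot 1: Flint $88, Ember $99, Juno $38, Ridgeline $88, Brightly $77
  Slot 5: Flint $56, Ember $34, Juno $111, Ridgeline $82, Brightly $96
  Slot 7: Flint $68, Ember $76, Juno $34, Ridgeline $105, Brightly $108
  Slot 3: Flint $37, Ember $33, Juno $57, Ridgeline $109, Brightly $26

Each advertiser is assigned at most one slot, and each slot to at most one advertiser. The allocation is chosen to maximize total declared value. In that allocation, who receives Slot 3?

Ridgeline receives Slot 3.

This is a one-to-one assignment (maximum-weight bipartite matching).
Optimal: Flint→Slot 4 ($148), Ember→Slot 1 ($99), Juno→Slot 5 ($111), Ridgeline→Slot 3 ($109), Brightly→Slot 7 ($108) — total 148+99+111+109+108 = $575.
Next-best assignment: Flint→Slot 4, Ember→Slot 7, Juno→Slot 5, Ridgeline→Slot 3, Brightly→Slot 1 = $521.
Checked against all permutations: $575 is optimal.
Ridgeline's own top slot is Slot 4 ($128), but forcing Ridgeline→Slot 4 and reassigning the rest optimally gives only $483 — worse by 92.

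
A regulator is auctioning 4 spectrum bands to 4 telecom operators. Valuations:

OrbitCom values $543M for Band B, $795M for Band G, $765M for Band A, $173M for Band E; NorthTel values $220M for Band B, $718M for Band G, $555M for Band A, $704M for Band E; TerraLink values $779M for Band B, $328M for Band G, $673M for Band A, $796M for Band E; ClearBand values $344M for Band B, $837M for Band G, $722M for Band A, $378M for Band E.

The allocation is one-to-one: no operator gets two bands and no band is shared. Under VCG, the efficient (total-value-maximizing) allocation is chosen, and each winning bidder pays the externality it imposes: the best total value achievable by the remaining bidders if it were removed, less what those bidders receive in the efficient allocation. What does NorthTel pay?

NorthTel pays $17M.

Efficient allocation: OrbitCom→Band A ($765M), NorthTel→Band E ($704M), TerraLink→Band B ($779M), ClearBand→Band G ($837M); total welfare W = $3085M.
NorthTel receives Band E at value $704M, so the others get W − 704 = $2381M.
Without NorthTel: best allocation of the remaining 3 bidders over all 4 bands is OrbitCom→Band A ($765M), TerraLink→Band E ($796M), ClearBand→Band G ($837M), total $2398M.
VCG payment = (others' best without NorthTel) − (others' welfare with NorthTel) = 2398 − 2381 = $17M.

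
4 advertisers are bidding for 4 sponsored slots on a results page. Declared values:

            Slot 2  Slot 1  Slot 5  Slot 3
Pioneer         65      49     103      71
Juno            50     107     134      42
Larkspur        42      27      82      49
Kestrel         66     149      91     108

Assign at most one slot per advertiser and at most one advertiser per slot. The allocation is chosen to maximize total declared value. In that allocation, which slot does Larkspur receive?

Larkspur receives Slot 3.

Optimal: Pioneer→Slot 2 ($65), Juno→Slot 5 ($134), Larkspur→Slot 3 ($49), Kestrel→Slot 1 ($149) — total 65+134+49+149 = $397.
Column-greedy (each slot in turn goes to its best remaining advertiser) gives $325, worse by 72.
Every other assignment is strictly worse.
Larkspur's own top slot is Slot 5 ($82), but forcing Larkspur→Slot 5 and reassigning the rest optimally gives only $362 — worse by 35.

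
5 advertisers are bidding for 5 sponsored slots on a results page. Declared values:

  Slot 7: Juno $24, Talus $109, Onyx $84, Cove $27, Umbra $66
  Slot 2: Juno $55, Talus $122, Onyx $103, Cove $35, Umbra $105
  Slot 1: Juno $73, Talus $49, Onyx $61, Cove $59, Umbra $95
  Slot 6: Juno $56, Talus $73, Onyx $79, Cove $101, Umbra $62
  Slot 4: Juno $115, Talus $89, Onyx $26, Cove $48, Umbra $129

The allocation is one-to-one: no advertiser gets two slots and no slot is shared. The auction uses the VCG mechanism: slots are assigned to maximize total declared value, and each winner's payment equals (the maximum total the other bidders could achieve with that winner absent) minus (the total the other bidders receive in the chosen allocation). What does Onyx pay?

Onyx pays $13.

Efficient allocation: Juno→Slot 4 ($115), Talus→Slot 7 ($109), Onyx→Slot 2 ($103), Cove→Slot 6 ($101), Umbra→Slot 1 ($95); total welfare W = $523.
Onyx receives Slot 2 at value $103, so the others get W − 103 = $420.
Without Onyx: best allocation of the remaining 4 bidders over all 5 slots is Juno→Slot 4 ($115), Talus→Slot 2 ($122), Cove→Slot 6 ($101), Umbra→Slot 1 ($95), total $433.
VCG payment = (others' best without Onyx) − (others' welfare with Onyx) = 433 − 420 = $13.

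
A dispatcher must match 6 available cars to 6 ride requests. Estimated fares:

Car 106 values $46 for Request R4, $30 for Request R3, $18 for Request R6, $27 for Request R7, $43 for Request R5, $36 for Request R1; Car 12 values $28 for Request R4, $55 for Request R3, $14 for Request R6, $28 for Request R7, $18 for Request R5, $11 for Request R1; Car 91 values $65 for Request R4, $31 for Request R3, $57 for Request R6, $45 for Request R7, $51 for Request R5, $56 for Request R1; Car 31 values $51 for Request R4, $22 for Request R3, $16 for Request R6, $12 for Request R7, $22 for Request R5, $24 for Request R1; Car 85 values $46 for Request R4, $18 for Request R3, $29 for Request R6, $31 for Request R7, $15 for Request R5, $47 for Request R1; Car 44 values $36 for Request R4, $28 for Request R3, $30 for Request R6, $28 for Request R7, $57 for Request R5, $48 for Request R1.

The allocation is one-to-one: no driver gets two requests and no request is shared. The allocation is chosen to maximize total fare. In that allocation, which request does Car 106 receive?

Car 106 receives Request R7.

Optimal: Car 106→Request R7 ($27), Car 12→Request R3 ($55), Car 91→Request R6 ($57), Car 31→Request R4 ($51), Car 85→Request R1 ($47), Car 44→Request R5 ($57) — total 27+55+57+51+47+57 = $294.
Row-greedy (each driver in turn takes its best remaining request) gives $270, worse by 24.
No other one-to-one assignment exceeds $294.
Car 106's own top request is Request R4 ($46), but forcing Car 106→Request R4 and reassigning the rest optimally gives only $274 — worse by 20.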